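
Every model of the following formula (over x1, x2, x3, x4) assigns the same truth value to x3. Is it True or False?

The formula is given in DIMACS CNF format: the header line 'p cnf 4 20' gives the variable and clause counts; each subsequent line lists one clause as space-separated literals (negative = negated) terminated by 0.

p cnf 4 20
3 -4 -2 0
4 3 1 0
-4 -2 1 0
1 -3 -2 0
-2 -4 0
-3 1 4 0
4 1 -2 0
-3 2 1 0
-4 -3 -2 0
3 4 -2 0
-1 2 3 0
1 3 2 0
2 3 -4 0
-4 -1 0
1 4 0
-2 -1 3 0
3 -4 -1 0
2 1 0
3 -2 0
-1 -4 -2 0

True

Suppose x3 = False.
(¬x2) alone gives x2 = False.
(¬x1) alone gives x1 = False.
Now (x1) is unsatisfied and unit — conflict.
So every satisfying assignment has x3 = True.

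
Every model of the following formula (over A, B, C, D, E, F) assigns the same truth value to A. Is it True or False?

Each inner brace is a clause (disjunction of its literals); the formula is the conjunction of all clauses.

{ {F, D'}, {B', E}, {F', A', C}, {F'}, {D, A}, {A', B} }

True

Suppose A = 0.
From the singleton clause (F'), F = 0.
From the singleton clause (D'), D = 0.
That conflicts with the unit clause (D).
So every satisfying assignment has A = True.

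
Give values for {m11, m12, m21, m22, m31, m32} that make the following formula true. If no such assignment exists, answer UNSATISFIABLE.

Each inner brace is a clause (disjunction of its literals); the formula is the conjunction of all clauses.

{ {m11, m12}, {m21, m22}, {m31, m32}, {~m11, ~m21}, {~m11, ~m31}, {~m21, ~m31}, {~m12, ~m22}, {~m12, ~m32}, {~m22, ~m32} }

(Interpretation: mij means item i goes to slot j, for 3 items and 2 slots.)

Suppose m11 = 1.
Unit clause (~m21) forces m21 = 0.
Unit clause (m22) forces m22 = 1.
Unit clause (~m31) forces m31 = 0.
Unit clause (m32) forces m32 = 1.
That conflicts with the unit clause (~m32).
That branch fails; take m11 = 0 instead.
Unit clause (m12) forces m12 = 1.
Unit clause (~m22) forces m22 = 0.
Unit clause (m21) forces m21 = 1.
Unit clause (~m31) forces m31 = 0.
Unit clause (m32) forces m32 = 1.
That conflicts with the unit clause (~m32).
Both values of m11 lead to a conflict.

UNSATISFIABLE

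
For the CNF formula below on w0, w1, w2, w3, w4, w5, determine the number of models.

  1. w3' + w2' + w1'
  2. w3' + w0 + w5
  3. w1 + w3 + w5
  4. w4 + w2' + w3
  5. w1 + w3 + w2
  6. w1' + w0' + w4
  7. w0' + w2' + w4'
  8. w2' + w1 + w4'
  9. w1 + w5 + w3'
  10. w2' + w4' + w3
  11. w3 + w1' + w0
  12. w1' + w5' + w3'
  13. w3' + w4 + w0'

7

There are 2^6 = 64 truth assignments over (w0, w1, w2, w3, w4, w5).
Split on w2. With w2 = 1, the clauses containing w2 are satisfied and w2' drops from the rest; 1 of the 2^5 = 32 assignments to the other variables satisfy what remains.
With w2 = 0, by the same count on the reduced clause set, 6 assignments work.
(One model: w0=F, w1=F, w2=F, w3=T, w4=F, w5=T.)
Total: 1 + 6 = 7.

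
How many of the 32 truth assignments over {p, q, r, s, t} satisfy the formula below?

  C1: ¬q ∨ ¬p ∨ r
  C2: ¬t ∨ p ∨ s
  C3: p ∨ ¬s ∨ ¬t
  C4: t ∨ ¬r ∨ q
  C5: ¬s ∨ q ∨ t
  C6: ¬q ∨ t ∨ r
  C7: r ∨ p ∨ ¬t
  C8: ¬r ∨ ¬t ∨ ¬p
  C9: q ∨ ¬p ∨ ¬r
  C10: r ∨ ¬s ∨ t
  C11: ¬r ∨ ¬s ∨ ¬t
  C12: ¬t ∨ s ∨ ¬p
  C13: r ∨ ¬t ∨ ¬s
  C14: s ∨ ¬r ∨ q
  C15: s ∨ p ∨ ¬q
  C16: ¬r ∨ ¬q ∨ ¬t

There are 2^5 = 32 truth assignments over (p, q, r, s, t).
Split on t. With t = True, the clauses containing t are satisfied and ¬t drops from the rest; 0 of the 2^4 = 16 assignments to the other variables satisfy what remains.
With t = False, by the same count on the reduced clause set, 5 assignments work.
(One model: p=F, q=F, r=F, s=F, t=F.)
Total: 0 + 5 = 5.

5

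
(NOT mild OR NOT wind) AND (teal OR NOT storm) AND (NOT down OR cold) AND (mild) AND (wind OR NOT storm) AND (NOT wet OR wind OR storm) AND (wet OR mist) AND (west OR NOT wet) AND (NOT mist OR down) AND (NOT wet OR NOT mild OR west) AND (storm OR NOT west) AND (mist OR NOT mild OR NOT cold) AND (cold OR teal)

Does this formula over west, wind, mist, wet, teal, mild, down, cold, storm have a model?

(mild) alone gives mild = true.
(NOT wind) alone gives wind = false.
(NOT storm) alone gives storm = false.
(NOT wet) alone gives wet = false.
(mist) alone gives mist = true.
(down) alone gives down = true.
(cold) alone gives cold = true.
(NOT west) alone gives west = false.
Every clause is now satisfied; teal is unconstrained.
A satisfying assignment: west=false; wind=false; mist=true; wet=false; teal=false; mild=true; down=true; cold=true; storm=false.

Yes, satisfiable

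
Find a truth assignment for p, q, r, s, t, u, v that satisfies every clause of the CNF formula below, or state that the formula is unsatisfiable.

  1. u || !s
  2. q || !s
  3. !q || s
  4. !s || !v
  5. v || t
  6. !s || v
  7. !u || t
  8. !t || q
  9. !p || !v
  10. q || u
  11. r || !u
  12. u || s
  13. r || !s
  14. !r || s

Case u = true:
From the singleton clause (t), t = true.
From the singleton clause (q), q = true.
From the singleton clause (s), s = true.
From the singleton clause (!v), v = false.
Now (v) is unsatisfied and unit — conflict.
Backtrack on u: now try u = false.
From the singleton clause (!s), s = false.
Now (s) is unsatisfied and unit — conflict.
Either choice for u ends in contradiction.

UNSATISFIABLE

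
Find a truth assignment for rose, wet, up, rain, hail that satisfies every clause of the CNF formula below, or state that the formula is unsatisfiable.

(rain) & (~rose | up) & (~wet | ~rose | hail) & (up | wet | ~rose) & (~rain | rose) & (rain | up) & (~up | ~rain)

UNSATISFIABLE

The clause (rain) is unit, so rain = 1.
The clause (rose) is unit, so rose = 1.
The clause (up) is unit, so up = 1.
But (~up) is also a unit clause — contradiction.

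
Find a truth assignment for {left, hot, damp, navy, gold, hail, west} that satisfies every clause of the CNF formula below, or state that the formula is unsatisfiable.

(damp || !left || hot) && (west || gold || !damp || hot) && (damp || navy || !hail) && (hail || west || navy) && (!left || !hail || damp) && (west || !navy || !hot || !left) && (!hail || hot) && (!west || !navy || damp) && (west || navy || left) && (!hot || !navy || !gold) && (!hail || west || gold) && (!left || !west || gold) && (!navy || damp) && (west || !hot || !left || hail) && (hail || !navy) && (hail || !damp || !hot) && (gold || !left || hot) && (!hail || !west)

left: false,  hot: false,  damp: false,  navy: false,  gold: true,  hail: false,  west: true

Try hail = false.
(!navy) alone gives navy = false.
(west) alone gives west = true.
Try left = false.
Try damp = false.
All clauses hold; hot, gold can take either value.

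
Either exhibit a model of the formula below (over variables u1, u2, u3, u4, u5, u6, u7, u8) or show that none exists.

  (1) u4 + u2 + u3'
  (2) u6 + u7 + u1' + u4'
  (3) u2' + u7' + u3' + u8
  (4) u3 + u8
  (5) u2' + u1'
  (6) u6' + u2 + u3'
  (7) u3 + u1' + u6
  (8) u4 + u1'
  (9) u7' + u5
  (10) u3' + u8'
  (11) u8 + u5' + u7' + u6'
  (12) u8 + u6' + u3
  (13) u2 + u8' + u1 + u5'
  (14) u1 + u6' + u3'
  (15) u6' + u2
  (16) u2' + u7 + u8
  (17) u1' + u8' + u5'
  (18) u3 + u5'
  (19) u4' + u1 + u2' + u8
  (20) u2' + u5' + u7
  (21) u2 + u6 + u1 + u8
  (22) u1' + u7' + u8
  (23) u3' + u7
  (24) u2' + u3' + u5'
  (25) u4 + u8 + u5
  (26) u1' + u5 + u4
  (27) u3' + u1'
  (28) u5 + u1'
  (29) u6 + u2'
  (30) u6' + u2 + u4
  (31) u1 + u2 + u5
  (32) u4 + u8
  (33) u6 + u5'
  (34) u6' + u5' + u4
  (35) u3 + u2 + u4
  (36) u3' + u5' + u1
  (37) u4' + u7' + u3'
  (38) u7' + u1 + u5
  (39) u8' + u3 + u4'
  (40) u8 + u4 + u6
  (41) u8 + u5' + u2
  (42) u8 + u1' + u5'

u1=0; u2=1; u3=0; u4=0; u5=0; u6=1; u7=0; u8=1

Case u3 = 0:
Unit clause (u8) forces u8 = 1.
Unit clause (u5') forces u5 = 0.
Unit clause (u7') forces u7 = 0.
Unit clause (u1') forces u1 = 0.
Unit clause (u2) forces u2 = 1.
Unit clause (u6) forces u6 = 1.
Unit clause (u4') forces u4 = 0.
Every clause now holds.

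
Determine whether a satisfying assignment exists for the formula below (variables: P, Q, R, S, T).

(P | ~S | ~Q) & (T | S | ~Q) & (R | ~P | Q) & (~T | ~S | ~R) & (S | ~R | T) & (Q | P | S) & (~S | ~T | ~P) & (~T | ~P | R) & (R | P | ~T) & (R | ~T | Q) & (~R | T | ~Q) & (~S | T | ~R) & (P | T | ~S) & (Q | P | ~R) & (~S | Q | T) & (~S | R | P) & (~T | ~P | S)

Satisfiable

Suppose P = 0.
Suppose S = 0.
(Q) alone gives Q = 1.
(T) alone gives T = 1.
(R) alone gives R = 1.
Every clause now holds.
A satisfying assignment: P=0; Q=1; R=1; S=0; T=1.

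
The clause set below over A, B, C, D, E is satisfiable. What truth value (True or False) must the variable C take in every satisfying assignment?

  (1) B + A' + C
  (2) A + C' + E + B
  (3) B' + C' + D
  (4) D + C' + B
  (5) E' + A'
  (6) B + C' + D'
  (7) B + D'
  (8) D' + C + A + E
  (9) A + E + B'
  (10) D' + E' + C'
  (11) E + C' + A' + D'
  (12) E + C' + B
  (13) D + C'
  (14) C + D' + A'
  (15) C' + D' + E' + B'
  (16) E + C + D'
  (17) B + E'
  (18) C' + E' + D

False

Suppose C = 1.
(D) alone gives D = 1.
(B) alone gives B = 1.
(E') alone gives E = 0.
(A) alone gives A = 1.
That conflicts with the unit clause (A').
So every satisfying assignment has C = False.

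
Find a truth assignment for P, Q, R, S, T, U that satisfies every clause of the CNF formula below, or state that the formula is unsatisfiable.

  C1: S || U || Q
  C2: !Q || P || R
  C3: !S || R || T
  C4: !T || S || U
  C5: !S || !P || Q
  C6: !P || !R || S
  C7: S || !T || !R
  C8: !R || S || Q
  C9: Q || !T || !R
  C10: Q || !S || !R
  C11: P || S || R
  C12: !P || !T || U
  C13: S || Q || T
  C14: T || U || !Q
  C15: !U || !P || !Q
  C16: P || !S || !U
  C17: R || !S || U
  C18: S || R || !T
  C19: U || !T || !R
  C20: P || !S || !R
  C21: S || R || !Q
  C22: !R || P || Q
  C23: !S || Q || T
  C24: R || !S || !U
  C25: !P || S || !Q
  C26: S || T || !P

Try S = false.
Try U = true.
Try P = false.
Unit clause (R) forces R = true.
Unit clause (!T) forces T = false.
Unit clause (Q) forces Q = true.
All clauses are satisfied.

P=false; Q=true; R=true; S=false; T=false; U=true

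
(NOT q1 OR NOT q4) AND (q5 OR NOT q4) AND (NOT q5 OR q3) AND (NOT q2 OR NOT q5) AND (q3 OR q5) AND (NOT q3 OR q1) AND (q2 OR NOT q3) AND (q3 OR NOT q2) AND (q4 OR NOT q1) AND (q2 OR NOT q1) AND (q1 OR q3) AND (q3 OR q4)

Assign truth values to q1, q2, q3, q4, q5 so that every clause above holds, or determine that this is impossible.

UNSATISFIABLE

Branch on q1: set q1 = false.
The clause (NOT q3) is unit, so q3 = false.
But (q3) is also a unit clause — contradiction.
Backtrack on q1: now try q1 = true.
The clause (NOT q4) is unit, so q4 = false.
But (q4) is also a unit clause — contradiction.
Both values of q1 lead to a conflict.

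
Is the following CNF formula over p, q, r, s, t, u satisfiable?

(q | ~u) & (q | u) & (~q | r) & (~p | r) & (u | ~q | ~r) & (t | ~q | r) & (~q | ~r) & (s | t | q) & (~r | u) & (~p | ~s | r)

Unsatisfiable

Case q = 1:
Unit clause (r) forces r = 1.
Now (~r) is unsatisfied and unit — conflict.
Backtrack on q: now try q = 0.
Unit clause (~u) forces u = 0.
Now (u) is unsatisfied and unit — conflict.
Neither q = 1 nor q = 0 works.
No assignment satisfies every clause.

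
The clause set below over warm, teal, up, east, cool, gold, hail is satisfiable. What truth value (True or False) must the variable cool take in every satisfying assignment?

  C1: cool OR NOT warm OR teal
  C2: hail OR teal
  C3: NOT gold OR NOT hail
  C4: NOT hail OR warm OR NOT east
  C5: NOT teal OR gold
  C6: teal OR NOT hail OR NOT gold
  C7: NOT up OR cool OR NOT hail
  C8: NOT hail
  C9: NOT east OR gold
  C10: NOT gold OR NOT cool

False

Suppose cool = true.
The clause (NOT hail) is unit, so hail = false.
The clause (teal) is unit, so teal = true.
The clause (gold) is unit, so gold = true.
But (NOT gold) is also a unit clause — contradiction.
So every satisfying assignment has cool = False.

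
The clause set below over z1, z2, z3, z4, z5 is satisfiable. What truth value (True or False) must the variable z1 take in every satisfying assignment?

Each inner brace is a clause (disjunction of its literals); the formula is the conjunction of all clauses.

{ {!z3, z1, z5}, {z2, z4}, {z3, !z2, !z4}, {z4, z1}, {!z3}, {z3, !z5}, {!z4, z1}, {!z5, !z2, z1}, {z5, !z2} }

Suppose z1 = false.
Unit clause (z4) forces z4 = true.
That conflicts with the unit clause (!z4).
So every satisfying assignment has z1 = True.

True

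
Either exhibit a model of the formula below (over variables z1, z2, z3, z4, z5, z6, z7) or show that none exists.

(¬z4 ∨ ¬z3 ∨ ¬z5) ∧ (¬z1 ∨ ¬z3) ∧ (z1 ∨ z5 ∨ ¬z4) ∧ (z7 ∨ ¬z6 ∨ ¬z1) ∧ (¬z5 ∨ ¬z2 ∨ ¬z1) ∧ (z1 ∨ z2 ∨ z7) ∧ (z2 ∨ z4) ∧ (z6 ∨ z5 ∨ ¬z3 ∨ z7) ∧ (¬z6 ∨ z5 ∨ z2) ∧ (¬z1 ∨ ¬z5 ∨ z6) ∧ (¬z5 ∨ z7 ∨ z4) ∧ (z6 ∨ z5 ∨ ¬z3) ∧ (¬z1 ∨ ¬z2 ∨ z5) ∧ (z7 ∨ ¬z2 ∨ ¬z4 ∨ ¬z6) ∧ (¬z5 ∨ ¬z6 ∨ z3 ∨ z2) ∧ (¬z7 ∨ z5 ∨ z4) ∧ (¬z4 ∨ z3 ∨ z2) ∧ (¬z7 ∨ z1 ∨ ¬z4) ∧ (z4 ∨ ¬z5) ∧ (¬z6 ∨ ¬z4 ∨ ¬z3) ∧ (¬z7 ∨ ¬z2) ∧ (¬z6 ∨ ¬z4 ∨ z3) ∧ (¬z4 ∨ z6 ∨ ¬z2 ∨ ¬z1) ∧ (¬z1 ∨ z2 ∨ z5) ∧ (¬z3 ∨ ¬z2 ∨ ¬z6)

z1: False, z2: True, z3: False, z4: False, z5: False, z6: False, z7: False

Case z1 = False:
Case z5 = False:
From the singleton clause (¬z4), z4 = False.
From the singleton clause (z2), z2 = True.
From the singleton clause (¬z7), z7 = False.
Case z6 = False:
From the singleton clause (¬z3), z3 = False.
This assignment satisfies each clause.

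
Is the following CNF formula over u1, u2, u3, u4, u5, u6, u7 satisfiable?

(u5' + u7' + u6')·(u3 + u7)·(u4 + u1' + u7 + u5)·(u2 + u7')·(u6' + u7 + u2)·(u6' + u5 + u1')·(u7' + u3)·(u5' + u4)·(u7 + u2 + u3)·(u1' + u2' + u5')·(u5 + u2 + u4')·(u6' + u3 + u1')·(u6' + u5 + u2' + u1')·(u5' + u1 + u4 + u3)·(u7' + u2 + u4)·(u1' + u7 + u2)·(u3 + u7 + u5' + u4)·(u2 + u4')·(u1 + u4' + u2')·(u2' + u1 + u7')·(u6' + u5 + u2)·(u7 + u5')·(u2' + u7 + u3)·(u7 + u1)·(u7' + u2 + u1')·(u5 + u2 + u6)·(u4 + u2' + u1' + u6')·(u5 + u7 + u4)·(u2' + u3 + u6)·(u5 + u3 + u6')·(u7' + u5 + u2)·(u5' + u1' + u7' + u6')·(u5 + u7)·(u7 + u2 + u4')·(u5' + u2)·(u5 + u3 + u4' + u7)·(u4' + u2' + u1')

Try u3 = 1.
Try u2 = 1.
Try u5 = 0.
The clause (u7) is unit, so u7 = 1.
The clause (u1) is unit, so u1 = 1.
The clause (u6') is unit, so u6 = 0.
The clause (u4') is unit, so u4 = 0.
This assignment satisfies each clause.
A satisfying assignment: u1: 1; u2: 1; u3: 1; u4: 0; u5: 0; u6: 0; u7: 1.

Yes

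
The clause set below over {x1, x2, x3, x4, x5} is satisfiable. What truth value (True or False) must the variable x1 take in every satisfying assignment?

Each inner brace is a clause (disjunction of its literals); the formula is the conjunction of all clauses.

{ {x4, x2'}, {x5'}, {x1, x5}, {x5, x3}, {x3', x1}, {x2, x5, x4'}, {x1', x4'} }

Suppose x1 = 0.
From the singleton clause (x5'), x5 = 0.
That conflicts with the unit clause (x5).
So every satisfying assignment has x1 = True.

True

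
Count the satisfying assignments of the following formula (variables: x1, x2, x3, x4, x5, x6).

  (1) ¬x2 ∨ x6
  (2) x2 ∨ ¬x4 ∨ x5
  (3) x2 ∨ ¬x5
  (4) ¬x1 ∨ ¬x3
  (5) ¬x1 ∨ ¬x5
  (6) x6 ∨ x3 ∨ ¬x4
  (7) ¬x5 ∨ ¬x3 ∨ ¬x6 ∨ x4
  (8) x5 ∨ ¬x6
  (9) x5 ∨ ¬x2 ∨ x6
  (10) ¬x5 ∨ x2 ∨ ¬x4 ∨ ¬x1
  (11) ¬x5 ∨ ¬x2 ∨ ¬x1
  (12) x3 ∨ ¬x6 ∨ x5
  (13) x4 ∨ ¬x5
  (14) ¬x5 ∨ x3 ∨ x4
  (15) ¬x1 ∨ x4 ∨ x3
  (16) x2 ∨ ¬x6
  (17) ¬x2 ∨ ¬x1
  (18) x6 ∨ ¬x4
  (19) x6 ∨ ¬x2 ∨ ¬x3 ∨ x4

4

There are 2^6 = 64 truth assignments over (x1, x2, x3, x4, x5, x6).
Split on x5. With x5 = True, the clauses containing x5 are satisfied and ¬x5 drops from the rest; 2 of the 2^5 = 32 assignments to the other variables satisfy what remains.
With x5 = False, by the same count on the reduced clause set, 2 assignments work.
Total: 2 + 2 = 4.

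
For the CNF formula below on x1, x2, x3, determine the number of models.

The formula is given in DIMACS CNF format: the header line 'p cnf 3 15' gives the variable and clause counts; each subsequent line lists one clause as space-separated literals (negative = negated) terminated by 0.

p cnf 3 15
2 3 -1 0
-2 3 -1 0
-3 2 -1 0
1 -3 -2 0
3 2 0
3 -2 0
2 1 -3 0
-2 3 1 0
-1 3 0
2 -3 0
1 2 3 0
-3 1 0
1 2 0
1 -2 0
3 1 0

There are 2^3 = 8 truth assignments over (x1, x2, x3).
Split on x2. With x2 = True, the clauses containing x2 are satisfied and ¬x2 drops from the rest; 1 of the 2^2 = 4 assignments to the other variables satisfy what remains.
With x2 = False, by the same count on the reduced clause set, 0 assignments work.
(One model: x1=T, x2=T, x3=T.)
Total: 1 + 0 = 1.

1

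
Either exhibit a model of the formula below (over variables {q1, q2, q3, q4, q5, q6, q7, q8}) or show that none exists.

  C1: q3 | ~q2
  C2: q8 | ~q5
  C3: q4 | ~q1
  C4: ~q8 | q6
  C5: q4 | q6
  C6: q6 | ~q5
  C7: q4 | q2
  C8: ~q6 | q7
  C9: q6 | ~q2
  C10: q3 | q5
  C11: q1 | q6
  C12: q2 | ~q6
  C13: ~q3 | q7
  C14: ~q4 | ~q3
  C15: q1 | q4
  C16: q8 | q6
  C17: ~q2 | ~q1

UNSATISFIABLE

Case q3 = 1:
The clause (q7) is unit, so q7 = 1.
The clause (~q4) is unit, so q4 = 0.
The clause (~q1) is unit, so q1 = 0.
Now (q1) is unsatisfied and unit — conflict.
That branch fails; take q3 = 0 instead.
The clause (~q2) is unit, so q2 = 0.
The clause (q4) is unit, so q4 = 1.
The clause (q5) is unit, so q5 = 1.
The clause (q8) is unit, so q8 = 1.
The clause (q6) is unit, so q6 = 1.
Now (~q6) is unsatisfied and unit — conflict.
Neither q3 = 1 nor q3 = 0 works.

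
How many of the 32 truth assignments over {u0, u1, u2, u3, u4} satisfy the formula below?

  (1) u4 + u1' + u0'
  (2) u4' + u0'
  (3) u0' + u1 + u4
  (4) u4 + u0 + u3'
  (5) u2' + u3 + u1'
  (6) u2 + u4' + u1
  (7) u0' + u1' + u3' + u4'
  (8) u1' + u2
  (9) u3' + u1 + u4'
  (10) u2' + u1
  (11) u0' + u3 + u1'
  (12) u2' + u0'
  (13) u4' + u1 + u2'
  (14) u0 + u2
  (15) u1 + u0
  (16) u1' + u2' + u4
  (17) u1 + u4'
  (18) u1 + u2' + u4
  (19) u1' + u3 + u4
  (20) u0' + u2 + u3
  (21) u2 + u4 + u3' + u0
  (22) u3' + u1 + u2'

1

There are 2^5 = 32 truth assignments over (u0, u1, u2, u3, u4).
Split on u4. With u4 = 1, the clauses containing u4 are satisfied and u4' drops from the rest; 1 of the 2^4 = 16 assignments to the other variables satisfy what remains.
With u4 = 0, by the same count on the reduced clause set, 0 assignments work.
(One model: u0=F, u1=T, u2=T, u3=T, u4=T.)
Total: 1 + 0 = 1.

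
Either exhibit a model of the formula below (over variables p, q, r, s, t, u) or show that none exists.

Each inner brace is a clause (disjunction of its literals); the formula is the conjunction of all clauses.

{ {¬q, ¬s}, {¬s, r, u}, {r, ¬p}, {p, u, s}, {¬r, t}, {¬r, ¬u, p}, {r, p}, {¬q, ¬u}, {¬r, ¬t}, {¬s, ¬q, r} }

UNSATISFIABLE

Branch on q: set q = False.
Branch on r: set r = True.
(t) alone gives t = True.
That conflicts with the unit clause (¬t).
Backtrack on r: now try r = False.
(¬p) alone gives p = False.
That conflicts with the unit clause (p).
Either choice for r ends in contradiction.
Backtrack on q: now try q = True.
(¬s) alone gives s = False.
(¬u) alone gives u = False.
(p) alone gives p = True.
(r) alone gives r = True.
(t) alone gives t = True.
That conflicts with the unit clause (¬t).
Either choice for q ends in contradiction.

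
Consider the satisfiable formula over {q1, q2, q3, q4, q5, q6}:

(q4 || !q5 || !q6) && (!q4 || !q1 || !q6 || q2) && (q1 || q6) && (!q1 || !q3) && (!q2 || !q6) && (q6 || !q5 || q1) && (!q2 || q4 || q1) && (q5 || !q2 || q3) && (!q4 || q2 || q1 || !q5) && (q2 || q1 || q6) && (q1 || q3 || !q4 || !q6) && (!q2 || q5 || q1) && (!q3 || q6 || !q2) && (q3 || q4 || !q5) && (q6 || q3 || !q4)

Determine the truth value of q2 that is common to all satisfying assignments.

Suppose q2 = true.
From the singleton clause (!q6), q6 = false.
From the singleton clause (q1), q1 = true.
From the singleton clause (!q3), q3 = false.
From the singleton clause (q5), q5 = true.
From the singleton clause (q4), q4 = true.
But (!q4) is also a unit clause — contradiction.
So every satisfying assignment has q2 = False.

False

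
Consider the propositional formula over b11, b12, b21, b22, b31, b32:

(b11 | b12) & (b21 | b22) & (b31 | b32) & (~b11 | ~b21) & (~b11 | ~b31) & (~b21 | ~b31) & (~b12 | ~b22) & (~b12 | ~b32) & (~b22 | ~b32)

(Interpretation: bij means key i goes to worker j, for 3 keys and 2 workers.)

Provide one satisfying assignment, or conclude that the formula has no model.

Try b11 = 1.
The clause (~b21) is unit, so b21 = 0.
The clause (b22) is unit, so b22 = 1.
The clause (~b31) is unit, so b31 = 0.
The clause (b32) is unit, so b32 = 1.
That conflicts with the unit clause (~b32).
Undo b11 and try b11 = 0.
The clause (b12) is unit, so b12 = 1.
The clause (~b22) is unit, so b22 = 0.
The clause (b21) is unit, so b21 = 1.
The clause (~b31) is unit, so b31 = 0.
The clause (b32) is unit, so b32 = 1.
That conflicts with the unit clause (~b32).
Either choice for b11 ends in contradiction.

UNSATISFIABLE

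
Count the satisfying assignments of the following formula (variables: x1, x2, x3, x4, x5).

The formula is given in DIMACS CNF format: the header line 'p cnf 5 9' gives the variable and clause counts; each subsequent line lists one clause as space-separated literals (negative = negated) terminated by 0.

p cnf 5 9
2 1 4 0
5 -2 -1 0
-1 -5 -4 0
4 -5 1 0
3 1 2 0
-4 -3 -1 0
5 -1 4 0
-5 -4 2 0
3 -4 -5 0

11

There are 2^5 = 32 truth assignments over (x1, x2, x3, x4, x5).
Split on x5. With x5 = True, the clauses containing x5 are satisfied and ¬x5 drops from the rest; 5 of the 2^4 = 16 assignments to the other variables satisfy what remains.
With x5 = False, by the same count on the reduced clause set, 6 assignments work.
Total: 5 + 6 = 11.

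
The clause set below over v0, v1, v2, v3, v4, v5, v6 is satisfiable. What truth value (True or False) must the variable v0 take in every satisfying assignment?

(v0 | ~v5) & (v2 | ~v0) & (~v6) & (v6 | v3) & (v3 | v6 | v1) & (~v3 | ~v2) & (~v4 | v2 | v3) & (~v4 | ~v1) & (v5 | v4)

Suppose v0 = 1.
From the singleton clause (v2), v2 = 1.
From the singleton clause (~v6), v6 = 0.
From the singleton clause (v3), v3 = 1.
But (~v3) is also a unit clause — contradiction.
So every satisfying assignment has v0 = False.

False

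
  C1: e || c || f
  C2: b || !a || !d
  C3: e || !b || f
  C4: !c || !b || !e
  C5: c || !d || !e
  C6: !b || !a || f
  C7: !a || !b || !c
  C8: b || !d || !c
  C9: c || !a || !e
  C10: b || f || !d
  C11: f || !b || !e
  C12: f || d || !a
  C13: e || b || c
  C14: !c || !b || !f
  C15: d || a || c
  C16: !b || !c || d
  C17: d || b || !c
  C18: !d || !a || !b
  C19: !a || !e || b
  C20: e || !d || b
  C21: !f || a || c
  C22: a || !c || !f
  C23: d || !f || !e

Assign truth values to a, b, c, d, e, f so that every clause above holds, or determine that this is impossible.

Branch on e: set e = false.
Branch on c: set c = false.
From the singleton clause (f), f = true.
From the singleton clause (b), b = true.
From the singleton clause (a), a = true.
From the singleton clause (!d), d = false.
All clauses are satisfied.

a=true; b=true; c=false; d=false; e=false; f=true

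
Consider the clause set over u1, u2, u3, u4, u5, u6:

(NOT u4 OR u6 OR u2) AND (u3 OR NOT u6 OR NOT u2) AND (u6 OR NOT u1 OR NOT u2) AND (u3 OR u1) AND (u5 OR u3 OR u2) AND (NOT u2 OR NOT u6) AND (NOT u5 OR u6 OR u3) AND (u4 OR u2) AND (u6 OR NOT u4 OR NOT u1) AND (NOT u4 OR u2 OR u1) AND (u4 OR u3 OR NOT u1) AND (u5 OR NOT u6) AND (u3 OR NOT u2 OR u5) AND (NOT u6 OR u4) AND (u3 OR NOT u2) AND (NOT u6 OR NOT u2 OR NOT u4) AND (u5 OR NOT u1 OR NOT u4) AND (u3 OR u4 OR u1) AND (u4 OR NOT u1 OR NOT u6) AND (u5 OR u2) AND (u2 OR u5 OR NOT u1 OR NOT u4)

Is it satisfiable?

Yes

Case u3 = false:
The clause (u1) is unit, so u1 = true.
The clause (u4) is unit, so u4 = true.
The clause (u6) is unit, so u6 = true.
The clause (NOT u2) is unit, so u2 = false.
The clause (u5) is unit, so u5 = true.
This assignment satisfies each clause.
A satisfying assignment: u1: true; u2: false; u3: false; u4: true; u5: true; u6: true.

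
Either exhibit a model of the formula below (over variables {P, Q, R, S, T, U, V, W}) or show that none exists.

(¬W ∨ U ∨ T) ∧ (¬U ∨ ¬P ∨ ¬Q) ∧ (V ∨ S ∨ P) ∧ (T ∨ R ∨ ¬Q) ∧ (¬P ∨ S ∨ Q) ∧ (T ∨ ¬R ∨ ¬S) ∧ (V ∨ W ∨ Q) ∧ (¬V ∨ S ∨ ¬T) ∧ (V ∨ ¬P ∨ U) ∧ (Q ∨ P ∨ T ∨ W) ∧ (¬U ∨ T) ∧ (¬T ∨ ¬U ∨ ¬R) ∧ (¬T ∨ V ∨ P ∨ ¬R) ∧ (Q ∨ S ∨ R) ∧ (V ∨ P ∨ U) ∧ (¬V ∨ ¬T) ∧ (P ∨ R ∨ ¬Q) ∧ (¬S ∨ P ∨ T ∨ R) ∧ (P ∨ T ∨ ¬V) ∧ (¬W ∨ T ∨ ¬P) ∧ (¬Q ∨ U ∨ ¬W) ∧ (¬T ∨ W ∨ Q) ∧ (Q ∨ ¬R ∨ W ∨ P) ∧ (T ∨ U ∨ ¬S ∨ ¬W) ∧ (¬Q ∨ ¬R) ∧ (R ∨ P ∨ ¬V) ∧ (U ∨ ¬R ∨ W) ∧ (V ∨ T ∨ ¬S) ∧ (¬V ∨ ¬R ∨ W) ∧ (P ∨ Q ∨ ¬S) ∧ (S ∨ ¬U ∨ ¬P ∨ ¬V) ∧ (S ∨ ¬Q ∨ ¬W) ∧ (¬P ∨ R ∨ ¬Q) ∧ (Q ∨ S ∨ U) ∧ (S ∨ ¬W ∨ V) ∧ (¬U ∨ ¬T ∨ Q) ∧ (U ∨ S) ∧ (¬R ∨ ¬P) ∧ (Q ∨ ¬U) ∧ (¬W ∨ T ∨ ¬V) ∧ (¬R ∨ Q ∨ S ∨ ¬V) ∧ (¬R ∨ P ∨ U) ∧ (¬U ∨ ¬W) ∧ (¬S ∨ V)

P=True,  Q=False,  R=False,  S=True,  T=False,  U=False,  V=True,  W=False

Suppose U = False.
(S) alone gives S = True.
(V) alone gives V = True.
(¬T) alone gives T = False.
(¬W) alone gives W = False.
(¬R) alone gives R = False.
(¬Q) alone gives Q = False.
(P) alone gives P = True.
This assignment satisfies each clause.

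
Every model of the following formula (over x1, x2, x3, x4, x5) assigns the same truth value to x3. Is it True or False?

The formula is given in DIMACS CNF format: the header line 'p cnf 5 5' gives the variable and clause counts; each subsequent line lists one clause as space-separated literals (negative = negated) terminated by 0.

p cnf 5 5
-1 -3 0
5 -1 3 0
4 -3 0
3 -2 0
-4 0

False

Suppose x3 = True.
Unit clause (¬x1) forces x1 = False.
Unit clause (x4) forces x4 = True.
Now (¬x4) is unsatisfied and unit — conflict.
So every satisfying assignment has x3 = False.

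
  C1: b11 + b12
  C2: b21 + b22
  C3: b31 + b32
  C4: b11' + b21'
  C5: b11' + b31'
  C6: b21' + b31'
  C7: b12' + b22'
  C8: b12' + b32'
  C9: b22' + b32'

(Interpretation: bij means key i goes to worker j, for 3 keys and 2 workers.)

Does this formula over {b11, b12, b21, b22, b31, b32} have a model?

No, unsatisfiable

Case b11 = 1:
The clause (b21') is unit, so b21 = 0.
The clause (b22) is unit, so b22 = 1.
The clause (b31') is unit, so b31 = 0.
The clause (b32) is unit, so b32 = 1.
Now (b32') is unsatisfied and unit — conflict.
So b11 must be the other value — set b11 = 0.
The clause (b12) is unit, so b12 = 1.
The clause (b22') is unit, so b22 = 0.
The clause (b21) is unit, so b21 = 1.
The clause (b31') is unit, so b31 = 0.
The clause (b32) is unit, so b32 = 1.
Now (b32') is unsatisfied and unit — conflict.
Neither b11 = 1 nor b11 = 0 works.
No assignment satisfies every clause.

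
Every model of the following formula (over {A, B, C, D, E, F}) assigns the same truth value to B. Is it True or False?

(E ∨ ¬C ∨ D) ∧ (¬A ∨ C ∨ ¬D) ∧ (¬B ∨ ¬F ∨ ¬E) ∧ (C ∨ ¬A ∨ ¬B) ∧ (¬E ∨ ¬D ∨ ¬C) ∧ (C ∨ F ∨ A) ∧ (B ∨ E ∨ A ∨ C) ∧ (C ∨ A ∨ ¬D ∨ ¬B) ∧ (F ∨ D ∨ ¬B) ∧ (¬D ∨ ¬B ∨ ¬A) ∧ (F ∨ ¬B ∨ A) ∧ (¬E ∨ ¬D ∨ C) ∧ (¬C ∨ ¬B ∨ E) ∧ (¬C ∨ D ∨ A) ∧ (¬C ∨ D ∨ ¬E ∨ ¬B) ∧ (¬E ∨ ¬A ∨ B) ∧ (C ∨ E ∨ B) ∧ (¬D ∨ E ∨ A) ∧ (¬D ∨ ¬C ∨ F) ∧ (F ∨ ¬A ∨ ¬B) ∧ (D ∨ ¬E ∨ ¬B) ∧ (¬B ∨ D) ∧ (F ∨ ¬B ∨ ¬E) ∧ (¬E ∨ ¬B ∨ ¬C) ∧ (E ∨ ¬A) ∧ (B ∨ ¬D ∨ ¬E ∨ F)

False

Suppose B = True.
From the singleton clause (D), D = True.
From the singleton clause (¬A), A = False.
From the singleton clause (C), C = True.
From the singleton clause (¬E), E = False.
Now (E) is unsatisfied and unit — conflict.
So every satisfying assignment has B = False.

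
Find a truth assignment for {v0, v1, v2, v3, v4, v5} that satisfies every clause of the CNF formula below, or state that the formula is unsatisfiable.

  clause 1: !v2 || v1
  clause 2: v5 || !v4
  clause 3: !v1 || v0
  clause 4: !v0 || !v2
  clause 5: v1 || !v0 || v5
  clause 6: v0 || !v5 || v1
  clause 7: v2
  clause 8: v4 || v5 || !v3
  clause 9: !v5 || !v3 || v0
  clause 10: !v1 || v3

UNSATISFIABLE

(v2) alone gives v2 = true.
(v1) alone gives v1 = true.
(v0) alone gives v0 = true.
Now (!v0) is unsatisfied and unit — conflict.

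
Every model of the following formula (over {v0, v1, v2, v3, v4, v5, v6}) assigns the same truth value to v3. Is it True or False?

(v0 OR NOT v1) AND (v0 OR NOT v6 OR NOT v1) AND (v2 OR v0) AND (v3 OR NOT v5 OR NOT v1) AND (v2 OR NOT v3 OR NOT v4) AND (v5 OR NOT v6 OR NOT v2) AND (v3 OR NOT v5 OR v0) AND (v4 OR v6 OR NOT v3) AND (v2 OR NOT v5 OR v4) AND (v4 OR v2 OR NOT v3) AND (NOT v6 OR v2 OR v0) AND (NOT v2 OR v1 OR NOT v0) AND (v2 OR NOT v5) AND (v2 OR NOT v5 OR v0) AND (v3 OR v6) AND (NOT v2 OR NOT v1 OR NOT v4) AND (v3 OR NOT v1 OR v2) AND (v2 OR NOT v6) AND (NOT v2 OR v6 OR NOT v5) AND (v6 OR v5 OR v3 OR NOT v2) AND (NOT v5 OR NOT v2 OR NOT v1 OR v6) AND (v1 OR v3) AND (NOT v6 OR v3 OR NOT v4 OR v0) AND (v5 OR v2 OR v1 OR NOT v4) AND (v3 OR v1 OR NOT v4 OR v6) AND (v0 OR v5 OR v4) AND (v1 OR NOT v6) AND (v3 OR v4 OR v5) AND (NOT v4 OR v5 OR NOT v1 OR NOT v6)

True

Suppose v3 = false.
Unit clause (v6) forces v6 = true.
Unit clause (v2) forces v2 = true.
Unit clause (v5) forces v5 = true.
Unit clause (NOT v1) forces v1 = false.
But (v1) is also a unit clause — contradiction.
So every satisfying assignment has v3 = True.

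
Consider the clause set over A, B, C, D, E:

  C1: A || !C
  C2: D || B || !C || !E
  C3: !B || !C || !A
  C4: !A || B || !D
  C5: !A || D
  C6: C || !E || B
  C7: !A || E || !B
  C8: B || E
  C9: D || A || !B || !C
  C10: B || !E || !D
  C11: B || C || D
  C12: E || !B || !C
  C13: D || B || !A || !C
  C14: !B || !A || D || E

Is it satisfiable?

Branch on A: set A = false.
From the singleton clause (!C), C = false.
Branch on E: set E = false.
From the singleton clause (B), B = true.
Every clause is now satisfied; D is unconstrained.
A satisfying assignment: A=false, B=true, C=false, D=true, E=false.

Satisfiable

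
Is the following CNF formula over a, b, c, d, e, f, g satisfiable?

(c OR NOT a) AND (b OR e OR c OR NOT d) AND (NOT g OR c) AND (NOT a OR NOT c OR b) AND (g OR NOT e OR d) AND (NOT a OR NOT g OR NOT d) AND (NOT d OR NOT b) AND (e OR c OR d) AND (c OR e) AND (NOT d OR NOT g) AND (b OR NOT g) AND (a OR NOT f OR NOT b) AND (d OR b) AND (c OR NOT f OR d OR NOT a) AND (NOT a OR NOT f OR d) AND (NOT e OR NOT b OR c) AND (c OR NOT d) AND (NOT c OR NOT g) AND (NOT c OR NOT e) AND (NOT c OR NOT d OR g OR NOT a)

Satisfiable

Branch on c: set c = true.
The clause (NOT g) is unit, so g = false.
The clause (NOT e) is unit, so e = false.
Branch on a: set a = true.
The clause (b) is unit, so b = true.
The clause (NOT d) is unit, so d = false.
The clause (NOT f) is unit, so f = false.
All clauses are satisfied.
A satisfying assignment: a ↦ true,  b ↦ true,  c ↦ true,  d ↦ false,  e ↦ false,  f ↦ false,  g ↦ false.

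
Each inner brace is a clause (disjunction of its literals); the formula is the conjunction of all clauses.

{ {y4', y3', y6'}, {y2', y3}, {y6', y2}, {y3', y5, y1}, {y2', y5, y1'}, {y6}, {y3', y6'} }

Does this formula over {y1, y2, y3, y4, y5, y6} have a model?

The clause (y6) is unit, so y6 = 1.
The clause (y2) is unit, so y2 = 1.
The clause (y3) is unit, so y3 = 1.
That conflicts with the unit clause (y3').
No assignment satisfies every clause.

No, unsatisfiable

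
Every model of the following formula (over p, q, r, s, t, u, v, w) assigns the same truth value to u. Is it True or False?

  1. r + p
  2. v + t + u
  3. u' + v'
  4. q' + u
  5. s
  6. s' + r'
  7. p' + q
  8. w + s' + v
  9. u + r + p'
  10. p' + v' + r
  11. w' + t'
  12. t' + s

True

Suppose u = 0.
From the singleton clause (q'), q = 0.
From the singleton clause (s), s = 1.
From the singleton clause (r'), r = 0.
From the singleton clause (p), p = 1.
But (p') is also a unit clause — contradiction.
So every satisfying assignment has u = True.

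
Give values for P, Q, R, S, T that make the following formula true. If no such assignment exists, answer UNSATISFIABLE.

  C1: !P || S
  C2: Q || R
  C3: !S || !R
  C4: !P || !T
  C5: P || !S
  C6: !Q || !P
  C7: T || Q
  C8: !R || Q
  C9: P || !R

Suppose P = false.
(!S) alone gives S = false.
(!R) alone gives R = false.
(Q) alone gives Q = true.
All clauses hold; T can take either value.

P: false,  Q: true,  R: false,  S: false,  T: false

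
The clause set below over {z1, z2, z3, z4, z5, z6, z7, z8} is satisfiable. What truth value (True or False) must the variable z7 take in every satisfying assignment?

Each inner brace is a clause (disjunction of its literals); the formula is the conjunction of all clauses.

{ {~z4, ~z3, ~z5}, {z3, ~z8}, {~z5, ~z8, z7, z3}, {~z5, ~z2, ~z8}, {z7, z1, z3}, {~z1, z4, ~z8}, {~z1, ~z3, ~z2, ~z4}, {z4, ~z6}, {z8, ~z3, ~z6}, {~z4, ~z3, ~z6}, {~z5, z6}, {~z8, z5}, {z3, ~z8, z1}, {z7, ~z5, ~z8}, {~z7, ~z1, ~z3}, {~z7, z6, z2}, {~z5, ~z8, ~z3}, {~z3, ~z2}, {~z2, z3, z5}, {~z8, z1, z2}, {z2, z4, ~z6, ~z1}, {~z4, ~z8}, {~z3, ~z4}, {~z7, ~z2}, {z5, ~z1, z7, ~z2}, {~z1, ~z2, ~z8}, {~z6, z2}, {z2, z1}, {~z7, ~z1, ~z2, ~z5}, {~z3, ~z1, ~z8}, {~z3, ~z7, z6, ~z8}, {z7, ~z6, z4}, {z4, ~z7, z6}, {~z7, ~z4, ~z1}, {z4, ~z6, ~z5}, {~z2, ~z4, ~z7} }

False

Suppose z7 = 1.
The clause (~z2) is unit, so z2 = 0.
The clause (z6) is unit, so z6 = 1.
That conflicts with the unit clause (~z6).
So every satisfying assignment has z7 = False.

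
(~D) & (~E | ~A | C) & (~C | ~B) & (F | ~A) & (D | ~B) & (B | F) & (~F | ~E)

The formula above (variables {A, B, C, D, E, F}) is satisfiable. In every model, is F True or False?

Suppose F = 0.
Unit clause (~D) forces D = 0.
Unit clause (~A) forces A = 0.
Unit clause (~B) forces B = 0.
But (B) is also a unit clause — contradiction.
So every satisfying assignment has F = True.

True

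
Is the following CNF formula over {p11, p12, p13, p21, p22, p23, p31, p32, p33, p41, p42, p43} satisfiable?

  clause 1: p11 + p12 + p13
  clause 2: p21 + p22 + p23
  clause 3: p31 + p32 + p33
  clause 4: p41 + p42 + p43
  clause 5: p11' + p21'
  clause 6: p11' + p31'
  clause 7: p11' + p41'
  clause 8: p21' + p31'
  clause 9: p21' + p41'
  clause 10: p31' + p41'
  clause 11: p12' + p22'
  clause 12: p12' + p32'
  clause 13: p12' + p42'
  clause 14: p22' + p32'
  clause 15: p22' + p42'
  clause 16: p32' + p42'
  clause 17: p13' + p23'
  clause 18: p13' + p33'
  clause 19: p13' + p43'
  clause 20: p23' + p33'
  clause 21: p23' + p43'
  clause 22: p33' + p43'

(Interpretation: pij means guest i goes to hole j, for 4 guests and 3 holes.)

No, unsatisfiable

Try p11 = 0.
Try p12 = 1.
Unit clause (p22') forces p22 = 0.
Unit clause (p32') forces p32 = 0.
Unit clause (p42') forces p42 = 0.
Try p21 = 1.
Unit clause (p31') forces p31 = 0.
Unit clause (p33) forces p33 = 1.
Unit clause (p41') forces p41 = 0.
Unit clause (p43) forces p43 = 1.
That conflicts with the unit clause (p43').
Backtrack on p21: now try p21 = 0.
Unit clause (p23) forces p23 = 1.
Unit clause (p13') forces p13 = 0.
Unit clause (p33') forces p33 = 0.
Unit clause (p31) forces p31 = 1.
Unit clause (p41') forces p41 = 0.
Unit clause (p43) forces p43 = 1.
That conflicts with the unit clause (p43').
Both values of p21 lead to a conflict.
Backtrack on p12: now try p12 = 0.
Unit clause (p13) forces p13 = 1.
Unit clause (p23') forces p23 = 0.
Unit clause (p33') forces p33 = 0.
Unit clause (p43') forces p43 = 0.
Try p21 = 1.
Unit clause (p31') forces p31 = 0.
Unit clause (p32) forces p32 = 1.
Unit clause (p41') forces p41 = 0.
Unit clause (p42) forces p42 = 1.
That conflicts with the unit clause (p42').
Backtrack on p21: now try p21 = 0.
Unit clause (p22) forces p22 = 1.
Unit clause (p32') forces p32 = 0.
Unit clause (p31) forces p31 = 1.
Unit clause (p41') forces p41 = 0.
Unit clause (p42) forces p42 = 1.
That conflicts with the unit clause (p42').
Both values of p21 lead to a conflict.
Both values of p12 lead to a conflict.
Backtrack on p11: now try p11 = 1.
Unit clause (p21') forces p21 = 0.
Unit clause (p31') forces p31 = 0.
Unit clause (p41') forces p41 = 0.
Try p22 = 1.
Unit clause (p12') forces p12 = 0.
Unit clause (p32') forces p32 = 0.
Unit clause (p33) forces p33 = 1.
Unit clause (p42') forces p42 = 0.
Unit clause (p43) forces p43 = 1.
That conflicts with the unit clause (p43').
Backtrack on p22: now try p22 = 0.
Unit clause (p23) forces p23 = 1.
Unit clause (p13') forces p13 = 0.
Unit clause (p33') forces p33 = 0.
Unit clause (p32) forces p32 = 1.
Unit clause (p12') forces p12 = 0.
Unit clause (p42') forces p42 = 0.
Unit clause (p43) forces p43 = 1.
That conflicts with the unit clause (p43').
Both values of p22 lead to a conflict.
Both values of p11 lead to a conflict.
No assignment satisfies every clause.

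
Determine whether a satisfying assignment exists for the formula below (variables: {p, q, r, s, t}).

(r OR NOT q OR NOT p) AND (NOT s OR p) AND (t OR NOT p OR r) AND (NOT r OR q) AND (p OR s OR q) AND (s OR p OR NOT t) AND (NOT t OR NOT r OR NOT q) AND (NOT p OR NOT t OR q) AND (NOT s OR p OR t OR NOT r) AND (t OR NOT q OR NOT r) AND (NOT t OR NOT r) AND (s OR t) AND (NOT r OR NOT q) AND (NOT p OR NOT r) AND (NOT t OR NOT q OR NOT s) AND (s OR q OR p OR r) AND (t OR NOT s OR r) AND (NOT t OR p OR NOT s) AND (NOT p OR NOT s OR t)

No, unsatisfiable

Try s = false.
From the singleton clause (t), t = true.
From the singleton clause (p), p = true.
From the singleton clause (q), q = true.
From the singleton clause (r), r = true.
But (NOT r) is also a unit clause — contradiction.
Backtrack on s: now try s = true.
From the singleton clause (p), p = true.
From the singleton clause (NOT r), r = false.
From the singleton clause (NOT q), q = false.
From the singleton clause (t), t = true.
But (NOT t) is also a unit clause — contradiction.
Either choice for s ends in contradiction.
No assignment satisfies every clause.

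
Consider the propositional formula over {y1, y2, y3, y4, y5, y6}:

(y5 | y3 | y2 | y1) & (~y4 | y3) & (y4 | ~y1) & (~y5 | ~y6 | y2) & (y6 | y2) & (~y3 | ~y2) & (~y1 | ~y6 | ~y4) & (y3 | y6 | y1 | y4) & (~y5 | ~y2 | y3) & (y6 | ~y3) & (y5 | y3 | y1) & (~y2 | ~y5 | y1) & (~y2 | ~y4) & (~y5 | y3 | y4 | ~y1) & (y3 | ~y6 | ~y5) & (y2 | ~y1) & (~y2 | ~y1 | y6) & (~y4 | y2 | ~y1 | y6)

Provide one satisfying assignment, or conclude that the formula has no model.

Suppose y4 = 1.
The clause (y3) is unit, so y3 = 1.
The clause (~y2) is unit, so y2 = 0.
The clause (y6) is unit, so y6 = 1.
The clause (~y5) is unit, so y5 = 0.
The clause (~y1) is unit, so y1 = 0.
This assignment satisfies each clause.

y1: 0; y2: 0; y3: 1; y4: 1; y5: 0; y6: 1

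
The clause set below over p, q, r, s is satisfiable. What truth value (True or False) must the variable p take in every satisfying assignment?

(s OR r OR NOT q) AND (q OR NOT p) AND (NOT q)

Suppose p = true.
The clause (q) is unit, so q = true.
But (NOT q) is also a unit clause — contradiction.
So every satisfying assignment has p = False.

False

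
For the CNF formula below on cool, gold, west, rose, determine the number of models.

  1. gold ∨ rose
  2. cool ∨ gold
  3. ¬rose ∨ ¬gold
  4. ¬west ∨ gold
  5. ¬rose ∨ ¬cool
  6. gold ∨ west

There are 2^4 = 16 truth assignments over (cool, gold, west, rose).
Split on west. With west = True, the clauses containing west are satisfied and ¬west drops from the rest; 2 of the 2^3 = 8 assignments to the other variables satisfy what remains.
With west = False, by the same count on the reduced clause set, 2 assignments work.
(One model: cool=F, gold=T, west=F, rose=F.)
Total: 2 + 2 = 4.

4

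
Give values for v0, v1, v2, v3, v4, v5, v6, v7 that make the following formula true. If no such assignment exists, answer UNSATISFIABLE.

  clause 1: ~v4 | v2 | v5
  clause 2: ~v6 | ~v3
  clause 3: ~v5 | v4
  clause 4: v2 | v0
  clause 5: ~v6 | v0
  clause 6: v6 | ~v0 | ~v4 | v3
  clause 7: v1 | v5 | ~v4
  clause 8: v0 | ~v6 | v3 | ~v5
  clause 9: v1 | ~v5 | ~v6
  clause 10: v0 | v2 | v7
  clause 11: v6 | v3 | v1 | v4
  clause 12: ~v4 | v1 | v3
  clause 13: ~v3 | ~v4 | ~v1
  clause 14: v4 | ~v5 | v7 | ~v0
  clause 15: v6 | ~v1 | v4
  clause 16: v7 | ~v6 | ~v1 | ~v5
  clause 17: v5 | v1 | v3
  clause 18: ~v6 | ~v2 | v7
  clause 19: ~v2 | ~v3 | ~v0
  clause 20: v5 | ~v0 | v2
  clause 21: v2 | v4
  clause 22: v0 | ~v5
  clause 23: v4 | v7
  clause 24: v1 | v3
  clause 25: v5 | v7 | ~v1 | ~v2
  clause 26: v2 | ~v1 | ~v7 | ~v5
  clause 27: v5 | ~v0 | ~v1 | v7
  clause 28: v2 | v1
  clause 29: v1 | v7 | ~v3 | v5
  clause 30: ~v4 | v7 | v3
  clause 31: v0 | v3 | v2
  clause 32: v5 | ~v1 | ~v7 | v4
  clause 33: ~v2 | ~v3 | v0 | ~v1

Try v6 = 0.
Try v5 = 0.
Try v4 = 0.
Unit clause (~v1) forces v1 = 0.
Unit clause (v3) forces v3 = 1.
Unit clause (v2) forces v2 = 1.
Unit clause (~v0) forces v0 = 0.
Unit clause (v7) forces v7 = 1.
This assignment satisfies each clause.

v0=0, v1=0, v2=1, v3=1, v4=0, v5=0, v6=0, v7=1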